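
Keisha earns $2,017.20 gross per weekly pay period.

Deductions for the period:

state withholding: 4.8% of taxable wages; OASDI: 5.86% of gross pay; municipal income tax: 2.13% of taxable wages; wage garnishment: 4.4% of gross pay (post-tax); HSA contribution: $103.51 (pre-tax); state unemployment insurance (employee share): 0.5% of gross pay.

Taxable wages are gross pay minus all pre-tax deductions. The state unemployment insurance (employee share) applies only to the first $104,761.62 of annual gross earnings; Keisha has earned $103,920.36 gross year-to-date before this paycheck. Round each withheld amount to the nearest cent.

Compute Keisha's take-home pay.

$1,569.89

HSA contribution: $103.51
Taxable wages = $2,017.20 − $103.51 = $1,913.69
State withholding: $1,913.69 × 0.048 = $91.86
Municipal income tax: $1,913.69 × 0.0213 = $40.76
State unemployment insurance (employee share): only $104,761.62 − $103,920.36 = $841.26 of this check is subject → $841.26 × 0.005 = $4.21
OASDI: $2,017.20 × 0.0586 = $118.21
Wage garnishment: $2,017.20 × 0.044 = $88.76
Total deductions = $103.51 + $91.86 + $40.76 + $4.21 + $118.21 + $88.76 = $447.31
Net pay = $2,017.20 − $447.31 = $1,569.89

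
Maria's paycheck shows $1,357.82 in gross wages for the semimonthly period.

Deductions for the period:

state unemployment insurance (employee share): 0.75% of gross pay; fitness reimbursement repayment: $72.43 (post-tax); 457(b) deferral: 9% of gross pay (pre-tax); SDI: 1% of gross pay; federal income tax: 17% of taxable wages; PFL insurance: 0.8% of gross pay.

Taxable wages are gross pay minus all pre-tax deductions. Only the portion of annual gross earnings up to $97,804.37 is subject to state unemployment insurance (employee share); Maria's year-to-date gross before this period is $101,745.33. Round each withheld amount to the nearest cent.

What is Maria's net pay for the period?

457(b) deferral: $1,357.82 × 0.09 = $122.20
Taxable wages = $1,357.82 − $122.20 = $1,235.62
Federal income tax: $1,235.62 × 0.17 = $210.06
PFL insurance: $1,357.82 × 0.008 = $10.86
SDI: $1,357.82 × 0.01 = $13.58
State unemployment insurance (employee share): annual cap $97,804.37 already reached (YTD $101,745.33), so $0.00
Fitness reimbursement repayment: $72.43
Total deductions = $122.20 + $210.06 + $10.86 + $13.58 + $0.00 + $72.43 = $429.13
Net pay = $1,357.82 − $429.13 = $928.69

$928.69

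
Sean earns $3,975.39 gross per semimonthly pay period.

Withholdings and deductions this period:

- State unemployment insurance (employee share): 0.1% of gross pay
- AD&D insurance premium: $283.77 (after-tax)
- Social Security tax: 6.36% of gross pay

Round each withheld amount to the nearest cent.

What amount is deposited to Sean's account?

$3,434.81

Social Security tax: $3,975.39 × 0.0636 = $252.83
State unemployment insurance (employee share): $3,975.39 × 0.001 = $3.98
AD&D insurance premium: $283.77
Total deductions = $252.83 + $3.98 + $283.77 = $540.58
Net pay = $3,975.39 − $540.58 = $3,434.81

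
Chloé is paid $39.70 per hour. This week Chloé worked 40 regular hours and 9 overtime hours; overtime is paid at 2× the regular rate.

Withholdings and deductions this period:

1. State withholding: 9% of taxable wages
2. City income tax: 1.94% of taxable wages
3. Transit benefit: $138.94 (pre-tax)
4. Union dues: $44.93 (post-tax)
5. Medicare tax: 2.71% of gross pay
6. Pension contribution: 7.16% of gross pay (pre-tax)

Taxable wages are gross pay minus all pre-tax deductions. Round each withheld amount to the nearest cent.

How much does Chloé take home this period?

Regular pay: 40 × $39.70 = $1,588.00
Overtime pay: 9 × $39.70 × 2 = $714.60
Gross pay = $1,588.00 + $714.60 = $2,302.60
Pension contribution: $2,302.60 × 0.0716 = $164.87
Transit benefit: $138.94
Pre-tax total = $164.87 + $138.94 = $303.81
Taxable wages = $2,302.60 − $303.81 = $1,998.79
City income tax: $1,998.79 × 0.0194 = $38.78
State withholding: $1,998.79 × 0.09 = $179.89
Medicare tax: $2,302.60 × 0.0271 = $62.40
Union dues: $44.93
Total deductions = $164.87 + $138.94 + $38.78 + $179.89 + $62.40 + $44.93 = $629.81
Net pay = $2,302.60 − $629.81 = $1,672.79

$1,672.79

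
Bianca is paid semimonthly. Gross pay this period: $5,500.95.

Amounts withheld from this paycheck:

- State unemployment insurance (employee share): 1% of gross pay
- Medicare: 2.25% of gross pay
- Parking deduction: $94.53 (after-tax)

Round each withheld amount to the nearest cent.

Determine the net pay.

$5,227.64

Medicare: $5,500.95 × 0.0225 = $123.77
State unemployment insurance (employee share): $5,500.95 × 0.01 = $55.01
Parking deduction: $94.53
Total deductions = $123.77 + $55.01 + $94.53 = $273.31
Net pay = $5,500.95 − $273.31 = $5,227.64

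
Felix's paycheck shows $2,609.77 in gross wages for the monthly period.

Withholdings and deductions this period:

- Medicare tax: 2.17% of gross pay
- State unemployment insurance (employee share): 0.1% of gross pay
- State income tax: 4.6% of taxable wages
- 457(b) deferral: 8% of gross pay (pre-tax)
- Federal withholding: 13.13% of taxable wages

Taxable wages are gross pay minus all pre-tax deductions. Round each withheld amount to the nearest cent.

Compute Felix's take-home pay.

$1,916.05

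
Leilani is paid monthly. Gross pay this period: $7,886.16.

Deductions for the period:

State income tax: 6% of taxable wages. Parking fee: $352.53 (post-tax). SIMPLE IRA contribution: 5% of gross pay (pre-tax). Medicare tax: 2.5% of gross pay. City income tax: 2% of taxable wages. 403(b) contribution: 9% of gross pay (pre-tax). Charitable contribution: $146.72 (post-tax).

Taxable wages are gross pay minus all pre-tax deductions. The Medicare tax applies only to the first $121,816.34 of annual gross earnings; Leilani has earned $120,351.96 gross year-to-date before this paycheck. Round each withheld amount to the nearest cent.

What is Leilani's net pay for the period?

SIMPLE IRA contribution: $7,886.16 × 0.05 = $394.31
403(b) contribution: $7,886.16 × 0.09 = $709.75
Pre-tax total = $394.31 + $709.75 = $1,104.06
Taxable wages = $7,886.16 − $1,104.06 = $6,782.10
State income tax: $6,782.10 × 0.06 = $406.93
City income tax: $6,782.10 × 0.02 = $135.64
Medicare tax: only $121,816.34 − $120,351.96 = $1,464.38 of this check is subject → $1,464.38 × 0.025 = $36.61
Parking fee: $352.53
Charitable contribution: $146.72
Total deductions = $394.31 + $709.75 + $406.93 + $135.64 + $36.61 + $352.53 + $146.72 = $2,182.49
Net pay = $7,886.16 − $2,182.49 = $5,703.67

$5,703.67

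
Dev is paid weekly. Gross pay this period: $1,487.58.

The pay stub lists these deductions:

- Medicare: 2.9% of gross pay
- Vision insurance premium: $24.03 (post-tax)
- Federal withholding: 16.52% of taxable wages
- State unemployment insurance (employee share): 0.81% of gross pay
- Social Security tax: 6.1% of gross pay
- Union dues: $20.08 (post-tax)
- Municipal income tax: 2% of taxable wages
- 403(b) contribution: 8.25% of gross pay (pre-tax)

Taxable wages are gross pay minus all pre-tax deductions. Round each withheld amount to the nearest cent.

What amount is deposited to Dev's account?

$922.04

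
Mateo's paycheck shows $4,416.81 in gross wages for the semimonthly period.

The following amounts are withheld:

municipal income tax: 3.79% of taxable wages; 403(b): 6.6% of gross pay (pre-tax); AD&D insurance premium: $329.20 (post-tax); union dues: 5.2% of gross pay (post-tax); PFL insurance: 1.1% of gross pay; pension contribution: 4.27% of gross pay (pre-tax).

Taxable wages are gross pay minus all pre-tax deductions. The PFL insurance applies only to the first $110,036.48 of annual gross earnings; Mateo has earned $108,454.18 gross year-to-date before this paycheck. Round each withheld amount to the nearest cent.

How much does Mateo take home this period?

Pension contribution: $4,416.81 × 0.0427 = $188.60
403(b): $4,416.81 × 0.066 = $291.51
Pre-tax total = $188.60 + $291.51 = $480.11
Taxable wages = $4,416.81 − $480.11 = $3,936.70
Municipal income tax: $3,936.70 × 0.0379 = $149.20
PFL insurance: only $110,036.48 − $108,454.18 = $1,582.30 of this check is subject → $1,582.30 × 0.011 = $17.41
Union dues: $4,416.81 × 0.052 = $229.67
AD&D insurance premium: $329.20
Total deductions = $188.60 + $291.51 + $149.20 + $17.41 + $229.67 + $329.20 = $1,205.59
Net pay = $4,416.81 − $1,205.59 = $3,211.22

$3,211.22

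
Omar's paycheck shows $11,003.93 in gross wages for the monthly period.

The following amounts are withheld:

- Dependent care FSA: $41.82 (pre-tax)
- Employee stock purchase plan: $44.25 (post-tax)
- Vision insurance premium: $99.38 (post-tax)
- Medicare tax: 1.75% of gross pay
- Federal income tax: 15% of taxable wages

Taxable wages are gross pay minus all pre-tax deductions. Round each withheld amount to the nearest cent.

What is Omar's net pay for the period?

Dependent care FSA: $41.82
Taxable wages = $11,003.93 − $41.82 = $10,962.11
Federal income tax: $10,962.11 × 0.15 = $1,644.32
Medicare tax: $11,003.93 × 0.0175 = $192.57
Vision insurance premium: $99.38
Employee stock purchase plan: $44.25
Total deductions = $41.82 + $1,644.32 + $192.57 + $99.38 + $44.25 = $2,022.34
Net pay = $11,003.93 − $2,022.34 = $8,981.59

$8,981.59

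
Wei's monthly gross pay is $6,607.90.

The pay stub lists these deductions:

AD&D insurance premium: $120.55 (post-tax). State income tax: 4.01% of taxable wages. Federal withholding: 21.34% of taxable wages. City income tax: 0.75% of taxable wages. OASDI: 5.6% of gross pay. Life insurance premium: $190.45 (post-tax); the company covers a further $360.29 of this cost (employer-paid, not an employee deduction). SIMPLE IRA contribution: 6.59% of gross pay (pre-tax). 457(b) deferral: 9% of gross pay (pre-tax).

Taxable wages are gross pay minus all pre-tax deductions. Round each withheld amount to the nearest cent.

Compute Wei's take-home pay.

457(b) deferral: $6,607.90 × 0.09 = $594.71
SIMPLE IRA contribution: $6,607.90 × 0.0659 = $435.46
Pre-tax total = $594.71 + $435.46 = $1,030.17
Taxable wages = $6,607.90 − $1,030.17 = $5,577.73
Federal withholding: $5,577.73 × 0.2134 = $1,190.29
City income tax: $5,577.73 × 0.0075 = $41.83
State income tax: $5,577.73 × 0.0401 = $223.67
OASDI: $6,607.90 × 0.056 = $370.04
AD&D insurance premium: $120.55
Life insurance premium: $190.45
(Employer's $360.29 toward life insurance premium is not withheld from the employee.)
Total deductions = $594.71 + $435.46 + $1,190.29 + $41.83 + $223.67 + $370.04 + $120.55 + $190.45 = $3,167.00
Net pay = $6,607.90 − $3,167.00 = $3,440.90

$3,440.90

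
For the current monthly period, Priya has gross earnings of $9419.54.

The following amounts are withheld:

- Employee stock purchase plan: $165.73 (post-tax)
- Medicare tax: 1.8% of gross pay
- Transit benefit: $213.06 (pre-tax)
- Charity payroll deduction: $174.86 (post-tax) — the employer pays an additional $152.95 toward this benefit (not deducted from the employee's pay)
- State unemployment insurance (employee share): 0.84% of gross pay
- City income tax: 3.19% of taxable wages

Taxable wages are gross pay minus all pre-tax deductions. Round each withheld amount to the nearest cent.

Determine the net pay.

Transit benefit: $213.06
Taxable wages = $9419.54 − $213.06 = $9206.48
City income tax: $9206.48 × 0.0319 = $293.69
Medicare tax: $9419.54 × 0.018 = $169.55
State unemployment insurance (employee share): $9419.54 × 0.0084 = $79.12
Employee stock purchase plan: $165.73
Charity payroll deduction: $174.86
(Employer's $152.95 toward charity payroll deduction is not withheld from the employee.)
Total deductions = $213.06 + $293.69 + $169.55 + $79.12 + $165.73 + $174.86 = $1096.01
Net pay = $9419.54 − $1096.01 = $8323.53

$8323.53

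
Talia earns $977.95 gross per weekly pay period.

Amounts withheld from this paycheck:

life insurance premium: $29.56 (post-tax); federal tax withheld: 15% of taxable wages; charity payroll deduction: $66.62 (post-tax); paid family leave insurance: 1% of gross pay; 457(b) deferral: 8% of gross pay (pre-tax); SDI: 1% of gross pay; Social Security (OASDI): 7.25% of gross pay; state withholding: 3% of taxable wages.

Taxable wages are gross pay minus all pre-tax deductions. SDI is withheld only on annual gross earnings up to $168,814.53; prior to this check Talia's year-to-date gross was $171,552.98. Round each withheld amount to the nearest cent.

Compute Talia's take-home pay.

$560.90

457(b) deferral: $977.95 × 0.08 = $78.24
Taxable wages = $977.95 − $78.24 = $899.71
State withholding: $899.71 × 0.03 = $26.99
Federal tax withheld: $899.71 × 0.15 = $134.96
SDI: annual cap $168,814.53 already reached (YTD $171,552.98), so $0.00
Paid family leave insurance: $977.95 × 0.01 = $9.78
Social Security (OASDI): $977.95 × 0.0725 = $70.90
Life insurance premium: $29.56
Charity payroll deduction: $66.62
Total deductions = $78.24 + $26.99 + $134.96 + $0.00 + $9.78 + $70.90 + $29.56 + $66.62 = $417.05
Net pay = $977.95 − $417.05 = $560.90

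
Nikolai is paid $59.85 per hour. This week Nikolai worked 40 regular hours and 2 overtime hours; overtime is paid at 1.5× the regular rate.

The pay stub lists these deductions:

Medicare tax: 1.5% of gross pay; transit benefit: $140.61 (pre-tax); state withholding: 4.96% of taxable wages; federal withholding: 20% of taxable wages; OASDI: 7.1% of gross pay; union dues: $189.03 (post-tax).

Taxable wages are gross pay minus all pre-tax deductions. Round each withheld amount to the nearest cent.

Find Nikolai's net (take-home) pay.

$1,415.33

Regular pay: 40 × $59.85 = $2,394.00
Overtime pay: 2 × $59.85 × 1.5 = $179.55
Gross pay = $2,394.00 + $179.55 = $2,573.55
Transit benefit: $140.61
Taxable wages = $2,573.55 − $140.61 = $2,432.94
Federal withholding: $2,432.94 × 0.2 = $486.59
State withholding: $2,432.94 × 0.0496 = $120.67
Medicare tax: $2,573.55 × 0.015 = $38.60
OASDI: $2,573.55 × 0.071 = $182.72
Union dues: $189.03
Total deductions = $140.61 + $486.59 + $120.67 + $38.60 + $182.72 + $189.03 = $1,158.22
Net pay = $2,573.55 − $1,158.22 = $1,415.33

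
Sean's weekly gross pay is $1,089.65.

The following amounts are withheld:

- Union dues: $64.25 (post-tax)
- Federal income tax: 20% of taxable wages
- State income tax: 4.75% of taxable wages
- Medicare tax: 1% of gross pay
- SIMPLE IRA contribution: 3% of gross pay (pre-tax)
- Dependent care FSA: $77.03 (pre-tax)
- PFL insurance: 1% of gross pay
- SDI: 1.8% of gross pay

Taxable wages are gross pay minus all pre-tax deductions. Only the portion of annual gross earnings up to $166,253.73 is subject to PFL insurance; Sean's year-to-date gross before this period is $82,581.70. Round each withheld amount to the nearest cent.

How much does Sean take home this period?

Dependent care FSA: $77.03
SIMPLE IRA contribution: $1,089.65 × 0.03 = $32.69
Pre-tax total = $77.03 + $32.69 = $109.72
Taxable wages = $1,089.65 − $109.72 = $979.93
Federal income tax: $979.93 × 0.2 = $195.99
State income tax: $979.93 × 0.0475 = $46.55
PFL insurance: cap not yet reached, full $1,089.65 is subject → $1,089.65 × 0.01 = $10.90
Medicare tax: $1,089.65 × 0.01 = $10.90
SDI: $1,089.65 × 0.018 = $19.61
Union dues: $64.25
Total deductions = $77.03 + $32.69 + $195.99 + $46.55 + $10.90 + $10.90 + $19.61 + $64.25 = $457.92
Net pay = $1,089.65 − $457.92 = $631.73

$631.73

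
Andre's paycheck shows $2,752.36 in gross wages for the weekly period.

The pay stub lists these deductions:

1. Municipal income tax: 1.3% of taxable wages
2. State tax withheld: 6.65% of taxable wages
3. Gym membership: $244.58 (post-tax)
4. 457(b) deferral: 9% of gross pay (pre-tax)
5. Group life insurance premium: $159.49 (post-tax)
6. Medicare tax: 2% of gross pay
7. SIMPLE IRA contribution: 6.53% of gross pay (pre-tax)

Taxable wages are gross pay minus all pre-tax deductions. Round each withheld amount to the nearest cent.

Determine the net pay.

SIMPLE IRA contribution: $2,752.36 × 0.0653 = $179.73
457(b) deferral: $2,752.36 × 0.09 = $247.71
Pre-tax total = $179.73 + $247.71 = $427.44
Taxable wages = $2,752.36 − $427.44 = $2,324.92
Municipal income tax: $2,324.92 × 0.013 = $30.22
State tax withheld: $2,324.92 × 0.0665 = $154.61
Medicare tax: $2,752.36 × 0.02 = $55.05
Group life insurance premium: $159.49
Gym membership: $244.58
Total deductions = $179.73 + $247.71 + $30.22 + $154.61 + $55.05 + $159.49 + $244.58 = $1,071.39
Net pay = $2,752.36 − $1,071.39 = $1,680.97

$1,680.97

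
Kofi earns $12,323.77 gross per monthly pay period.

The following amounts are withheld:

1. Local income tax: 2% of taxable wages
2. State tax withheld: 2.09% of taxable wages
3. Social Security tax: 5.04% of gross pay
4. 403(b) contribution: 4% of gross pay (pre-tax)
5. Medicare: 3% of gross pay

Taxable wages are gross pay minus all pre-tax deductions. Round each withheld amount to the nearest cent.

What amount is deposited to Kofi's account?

$10,356.11

403(b) contribution: $12,323.77 × 0.04 = $492.95
Taxable wages = $12,323.77 − $492.95 = $11,830.82
Local income tax: $11,830.82 × 0.02 = $236.62
State tax withheld: $11,830.82 × 0.0209 = $247.26
Medicare: $12,323.77 × 0.03 = $369.71
Social Security tax: $12,323.77 × 0.0504 = $621.12
Total deductions = $492.95 + $236.62 + $247.26 + $369.71 + $621.12 = $1,967.66
Net pay = $12,323.77 − $1,967.66 = $10,356.11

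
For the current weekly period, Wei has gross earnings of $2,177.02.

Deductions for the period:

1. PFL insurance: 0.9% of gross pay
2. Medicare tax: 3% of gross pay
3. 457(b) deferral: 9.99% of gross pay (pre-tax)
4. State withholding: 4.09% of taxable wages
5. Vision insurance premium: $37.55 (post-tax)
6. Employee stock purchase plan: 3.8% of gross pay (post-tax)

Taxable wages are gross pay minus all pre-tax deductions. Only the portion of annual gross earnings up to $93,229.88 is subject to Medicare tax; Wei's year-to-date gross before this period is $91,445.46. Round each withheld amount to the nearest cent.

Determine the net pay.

457(b) deferral: $2,177.02 × 0.0999 = $217.48
Taxable wages = $2,177.02 − $217.48 = $1,959.54
State withholding: $1,959.54 × 0.0409 = $80.15
PFL insurance: $2,177.02 × 0.009 = $19.59
Medicare tax: only $93,229.88 − $91,445.46 = $1,784.42 of this check is subject → $1,784.42 × 0.03 = $53.53
Employee stock purchase plan: $2,177.02 × 0.038 = $82.73
Vision insurance premium: $37.55
Total deductions = $217.48 + $80.15 + $19.59 + $53.53 + $82.73 + $37.55 = $491.03
Net pay = $2,177.02 − $491.03 = $1,685.99

$1,685.99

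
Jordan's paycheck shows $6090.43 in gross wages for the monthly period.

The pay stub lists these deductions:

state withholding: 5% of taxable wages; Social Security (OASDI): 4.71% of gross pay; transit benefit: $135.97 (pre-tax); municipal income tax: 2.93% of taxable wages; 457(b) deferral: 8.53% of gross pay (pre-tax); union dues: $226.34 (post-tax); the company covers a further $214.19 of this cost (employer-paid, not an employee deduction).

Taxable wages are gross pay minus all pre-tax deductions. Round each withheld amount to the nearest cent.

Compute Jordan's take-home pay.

457(b) deferral: $6090.43 × 0.0853 = $519.51
Transit benefit: $135.97
Pre-tax total = $519.51 + $135.97 = $655.48
Taxable wages = $6090.43 − $655.48 = $5434.95
Municipal income tax: $5434.95 × 0.0293 = $159.24
State withholding: $5434.95 × 0.05 = $271.75
Social Security (OASDI): $6090.43 × 0.0471 = $286.86
Union dues: $226.34
(Employer's $214.19 toward union dues is not withheld from the employee.)
Total deductions = $519.51 + $135.97 + $159.24 + $271.75 + $286.86 + $226.34 = $1599.67
Net pay = $6090.43 − $1599.67 = $4490.76

$4490.76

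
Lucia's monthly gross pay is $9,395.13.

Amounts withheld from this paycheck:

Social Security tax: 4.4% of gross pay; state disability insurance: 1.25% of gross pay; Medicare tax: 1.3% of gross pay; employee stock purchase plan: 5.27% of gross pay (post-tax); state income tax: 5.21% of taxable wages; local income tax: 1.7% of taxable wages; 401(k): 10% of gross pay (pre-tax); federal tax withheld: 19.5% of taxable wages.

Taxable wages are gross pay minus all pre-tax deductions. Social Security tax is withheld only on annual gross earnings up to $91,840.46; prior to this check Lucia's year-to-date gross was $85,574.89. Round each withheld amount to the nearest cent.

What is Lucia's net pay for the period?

401(k): $9,395.13 × 0.1 = $939.51
Taxable wages = $9,395.13 − $939.51 = $8,455.62
State income tax: $8,455.62 × 0.0521 = $440.54
Local income tax: $8,455.62 × 0.017 = $143.75
Federal tax withheld: $8,455.62 × 0.195 = $1,648.85
Social Security tax: only $91,840.46 − $85,574.89 = $6,265.57 of this check is subject → $6,265.57 × 0.044 = $275.69
Medicare tax: $9,395.13 × 0.013 = $122.14
State disability insurance: $9,395.13 × 0.0125 = $117.44
Employee stock purchase plan: $9,395.13 × 0.0527 = $495.12
Total deductions = $939.51 + $440.54 + $143.75 + $1,648.85 + $275.69 + $122.14 + $117.44 + $495.12 = $4,183.04
Net pay = $9,395.13 − $4,183.04 = $5,212.09

$5,212.09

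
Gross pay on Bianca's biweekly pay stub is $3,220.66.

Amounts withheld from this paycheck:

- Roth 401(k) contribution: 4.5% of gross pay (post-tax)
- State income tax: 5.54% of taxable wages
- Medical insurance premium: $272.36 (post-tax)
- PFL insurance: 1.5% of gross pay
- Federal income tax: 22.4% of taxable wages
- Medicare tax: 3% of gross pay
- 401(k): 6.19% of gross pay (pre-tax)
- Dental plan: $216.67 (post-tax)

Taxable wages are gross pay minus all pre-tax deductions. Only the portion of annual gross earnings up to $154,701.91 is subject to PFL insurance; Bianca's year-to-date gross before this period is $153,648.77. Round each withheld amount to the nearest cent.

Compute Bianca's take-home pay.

$1,430.77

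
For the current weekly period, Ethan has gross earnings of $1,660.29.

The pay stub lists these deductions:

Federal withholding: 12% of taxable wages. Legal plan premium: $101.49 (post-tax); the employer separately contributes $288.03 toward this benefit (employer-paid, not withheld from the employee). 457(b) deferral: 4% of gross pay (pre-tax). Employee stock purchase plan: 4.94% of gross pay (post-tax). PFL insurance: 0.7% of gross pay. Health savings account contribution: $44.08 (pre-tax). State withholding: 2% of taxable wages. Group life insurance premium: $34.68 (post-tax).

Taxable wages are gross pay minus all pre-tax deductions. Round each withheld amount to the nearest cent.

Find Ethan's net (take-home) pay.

457(b) deferral: $1,660.29 × 0.04 = $66.41
Health savings account contribution: $44.08
Pre-tax total = $66.41 + $44.08 = $110.49
Taxable wages = $1,660.29 − $110.49 = $1,549.80
State withholding: $1,549.80 × 0.02 = $31.00
Federal withholding: $1,549.80 × 0.12 = $185.98
PFL insurance: $1,660.29 × 0.007 = $11.62
Employee stock purchase plan: $1,660.29 × 0.0494 = $82.02
Legal plan premium: $101.49
Group life insurance premium: $34.68
(Employer's $288.03 toward legal plan premium is not withheld from the employee.)
Total deductions = $66.41 + $44.08 + $31.00 + $185.98 + $11.62 + $82.02 + $101.49 + $34.68 = $557.28
Net pay = $1,660.29 − $557.28 = $1,103.01

$1,103.01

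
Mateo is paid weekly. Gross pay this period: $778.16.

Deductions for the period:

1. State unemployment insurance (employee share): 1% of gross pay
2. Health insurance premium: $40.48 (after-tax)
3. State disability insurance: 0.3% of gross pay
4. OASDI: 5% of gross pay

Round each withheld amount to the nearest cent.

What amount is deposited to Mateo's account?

State disability insurance: $778.16 × 0.003 = $2.33
State unemployment insurance (employee share): $778.16 × 0.01 = $7.78
OASDI: $778.16 × 0.05 = $38.91
Health insurance premium: $40.48
Total deductions = $2.33 + $7.78 + $38.91 + $40.48 = $89.50
Net pay = $778.16 − $89.50 = $688.66

$688.66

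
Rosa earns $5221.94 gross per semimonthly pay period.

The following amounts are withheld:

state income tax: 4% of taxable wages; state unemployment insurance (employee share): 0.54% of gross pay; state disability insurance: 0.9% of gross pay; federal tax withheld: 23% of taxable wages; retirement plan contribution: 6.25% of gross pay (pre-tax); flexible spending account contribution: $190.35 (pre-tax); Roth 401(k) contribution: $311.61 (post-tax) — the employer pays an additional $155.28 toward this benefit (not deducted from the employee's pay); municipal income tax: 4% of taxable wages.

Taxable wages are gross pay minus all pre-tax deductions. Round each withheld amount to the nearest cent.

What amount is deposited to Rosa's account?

$2859.79

Flexible spending account contribution: $190.35
Retirement plan contribution: $5221.94 × 0.0625 = $326.37
Pre-tax total = $190.35 + $326.37 = $516.72
Taxable wages = $5221.94 − $516.72 = $4705.22
State income tax: $4705.22 × 0.04 = $188.21
Municipal income tax: $4705.22 × 0.04 = $188.21
Federal tax withheld: $4705.22 × 0.23 = $1082.20
State unemployment insurance (employee share): $5221.94 × 0.0054 = $28.20
State disability insurance: $5221.94 × 0.009 = $47.00
Roth 401(k) contribution: $311.61
(Employer's $155.28 toward Roth 401(k) contribution is not withheld from the employee.)
Total deductions = $190.35 + $326.37 + $188.21 + $188.21 + $1082.20 + $28.20 + $47.00 + $311.61 = $2362.15
Net pay = $5221.94 − $2362.15 = $2859.79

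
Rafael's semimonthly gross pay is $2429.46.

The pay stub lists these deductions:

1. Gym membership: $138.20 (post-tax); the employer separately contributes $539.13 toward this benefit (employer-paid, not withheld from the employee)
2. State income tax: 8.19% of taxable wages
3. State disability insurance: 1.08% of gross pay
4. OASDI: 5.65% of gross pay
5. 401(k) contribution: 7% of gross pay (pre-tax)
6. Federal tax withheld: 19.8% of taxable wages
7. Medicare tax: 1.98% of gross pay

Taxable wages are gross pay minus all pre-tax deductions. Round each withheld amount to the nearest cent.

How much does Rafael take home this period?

401(k) contribution: $2429.46 × 0.07 = $170.06
Taxable wages = $2429.46 − $170.06 = $2259.40
State income tax: $2259.40 × 0.0819 = $185.04
Federal tax withheld: $2259.40 × 0.198 = $447.36
Medicare tax: $2429.46 × 0.0198 = $48.10
State disability insurance: $2429.46 × 0.0108 = $26.24
OASDI: $2429.46 × 0.0565 = $137.26
Gym membership: $138.20
(Employer's $539.13 toward gym membership is not withheld from the employee.)
Total deductions = $170.06 + $185.04 + $447.36 + $48.10 + $26.24 + $137.26 + $138.20 = $1152.26
Net pay = $2429.46 − $1152.26 = $1277.20

$1277.20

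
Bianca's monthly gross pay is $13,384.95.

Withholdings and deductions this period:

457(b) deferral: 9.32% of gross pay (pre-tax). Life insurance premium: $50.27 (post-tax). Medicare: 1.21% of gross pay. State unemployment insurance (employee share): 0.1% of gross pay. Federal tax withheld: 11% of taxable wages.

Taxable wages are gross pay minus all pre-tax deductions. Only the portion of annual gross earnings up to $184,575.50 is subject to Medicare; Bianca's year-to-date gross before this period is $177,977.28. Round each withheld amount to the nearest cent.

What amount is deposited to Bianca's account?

457(b) deferral: $13,384.95 × 0.0932 = $1,247.48
Taxable wages = $13,384.95 − $1,247.48 = $12,137.47
Federal tax withheld: $12,137.47 × 0.11 = $1,335.12
State unemployment insurance (employee share): $13,384.95 × 0.001 = $13.38
Medicare: only $184,575.50 − $177,977.28 = $6,598.22 of this check is subject → $6,598.22 × 0.0121 = $79.84
Life insurance premium: $50.27
Total deductions = $1,247.48 + $1,335.12 + $13.38 + $79.84 + $50.27 = $2,726.09
Net pay = $13,384.95 − $2,726.09 = $10,658.86

$10,658.86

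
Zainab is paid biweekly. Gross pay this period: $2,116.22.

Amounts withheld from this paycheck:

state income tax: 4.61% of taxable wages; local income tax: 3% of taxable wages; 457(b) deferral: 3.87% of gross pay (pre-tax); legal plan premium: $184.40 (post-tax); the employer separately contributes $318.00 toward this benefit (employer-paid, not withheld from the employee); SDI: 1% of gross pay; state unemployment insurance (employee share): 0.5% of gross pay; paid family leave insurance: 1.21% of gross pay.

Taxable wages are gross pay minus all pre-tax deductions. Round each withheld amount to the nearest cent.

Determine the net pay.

$1,637.76

457(b) deferral: $2,116.22 × 0.0387 = $81.90
Taxable wages = $2,116.22 − $81.90 = $2,034.32
State income tax: $2,034.32 × 0.0461 = $93.78
Local income tax: $2,034.32 × 0.03 = $61.03
Paid family leave insurance: $2,116.22 × 0.0121 = $25.61
SDI: $2,116.22 × 0.01 = $21.16
State unemployment insurance (employee share): $2,116.22 × 0.005 = $10.58
Legal plan premium: $184.40
(Employer's $318.00 toward legal plan premium is not withheld from the employee.)
Total deductions = $81.90 + $93.78 + $61.03 + $25.61 + $21.16 + $10.58 + $184.40 = $478.46
Net pay = $2,116.22 − $478.46 = $1,637.76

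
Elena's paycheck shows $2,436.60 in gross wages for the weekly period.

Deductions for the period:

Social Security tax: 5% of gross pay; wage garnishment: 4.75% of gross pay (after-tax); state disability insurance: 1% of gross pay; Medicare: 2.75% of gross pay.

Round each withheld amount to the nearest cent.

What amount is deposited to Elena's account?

Social Security tax: $2,436.60 × 0.05 = $121.83
State disability insurance: $2,436.60 × 0.01 = $24.37
Medicare: $2,436.60 × 0.0275 = $67.01
Wage garnishment: $2,436.60 × 0.0475 = $115.74
Total deductions = $121.83 + $24.37 + $67.01 + $115.74 = $328.95
Net pay = $2,436.60 − $328.95 = $2,107.65

$2,107.65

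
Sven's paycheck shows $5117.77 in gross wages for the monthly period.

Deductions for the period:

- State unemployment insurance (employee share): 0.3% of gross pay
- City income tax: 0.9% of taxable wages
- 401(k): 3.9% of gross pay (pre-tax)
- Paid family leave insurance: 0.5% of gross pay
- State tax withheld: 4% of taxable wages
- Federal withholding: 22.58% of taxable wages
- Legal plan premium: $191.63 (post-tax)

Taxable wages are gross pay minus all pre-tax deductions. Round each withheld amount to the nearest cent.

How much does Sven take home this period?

$3334.09

401(k): $5117.77 × 0.039 = $199.59
Taxable wages = $5117.77 − $199.59 = $4918.18
State tax withheld: $4918.18 × 0.04 = $196.73
Federal withholding: $4918.18 × 0.2258 = $1110.53
City income tax: $4918.18 × 0.009 = $44.26
Paid family leave insurance: $5117.77 × 0.005 = $25.59
State unemployment insurance (employee share): $5117.77 × 0.003 = $15.35
Legal plan premium: $191.63
Total deductions = $199.59 + $196.73 + $1110.53 + $44.26 + $25.59 + $15.35 + $191.63 = $1783.68
Net pay = $5117.77 − $1783.68 = $3334.09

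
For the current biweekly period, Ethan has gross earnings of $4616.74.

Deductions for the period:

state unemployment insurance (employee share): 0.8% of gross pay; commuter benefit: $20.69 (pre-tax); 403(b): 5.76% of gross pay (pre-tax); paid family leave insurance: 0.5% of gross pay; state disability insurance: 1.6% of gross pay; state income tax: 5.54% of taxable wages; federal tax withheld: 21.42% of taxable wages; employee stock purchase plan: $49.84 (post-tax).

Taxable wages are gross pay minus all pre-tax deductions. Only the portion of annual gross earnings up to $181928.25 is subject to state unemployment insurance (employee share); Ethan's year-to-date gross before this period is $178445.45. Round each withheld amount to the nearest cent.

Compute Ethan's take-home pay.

$2988.08

Commuter benefit: $20.69
403(b): $4616.74 × 0.0576 = $265.92
Pre-tax total = $20.69 + $265.92 = $286.61
Taxable wages = $4616.74 − $286.61 = $4330.13
Federal tax withheld: $4330.13 × 0.2142 = $927.51
State income tax: $4330.13 × 0.0554 = $239.89
Paid family leave insurance: $4616.74 × 0.005 = $23.08
State unemployment insurance (employee share): only $181928.25 − $178445.45 = $3482.80 of this check is subject → $3482.80 × 0.008 = $27.86
State disability insurance: $4616.74 × 0.016 = $73.87
Employee stock purchase plan: $49.84
Total deductions = $20.69 + $265.92 + $927.51 + $239.89 + $23.08 + $27.86 + $73.87 + $49.84 = $1628.66
Net pay = $4616.74 − $1628.66 = $2988.08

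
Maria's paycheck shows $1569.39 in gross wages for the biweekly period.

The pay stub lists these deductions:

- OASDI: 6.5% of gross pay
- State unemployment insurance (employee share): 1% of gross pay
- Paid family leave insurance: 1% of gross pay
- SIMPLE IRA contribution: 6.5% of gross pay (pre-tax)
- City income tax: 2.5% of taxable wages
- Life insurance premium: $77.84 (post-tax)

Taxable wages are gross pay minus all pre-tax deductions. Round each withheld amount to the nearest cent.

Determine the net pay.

$1219.47

SIMPLE IRA contribution: $1569.39 × 0.065 = $102.01
Taxable wages = $1569.39 − $102.01 = $1467.38
City income tax: $1467.38 × 0.025 = $36.68
State unemployment insurance (employee share): $1569.39 × 0.01 = $15.69
Paid family leave insurance: $1569.39 × 0.01 = $15.69
OASDI: $1569.39 × 0.065 = $102.01
Life insurance premium: $77.84
Total deductions = $102.01 + $36.68 + $15.69 + $15.69 + $102.01 + $77.84 = $349.92
Net pay = $1569.39 − $349.92 = $1219.47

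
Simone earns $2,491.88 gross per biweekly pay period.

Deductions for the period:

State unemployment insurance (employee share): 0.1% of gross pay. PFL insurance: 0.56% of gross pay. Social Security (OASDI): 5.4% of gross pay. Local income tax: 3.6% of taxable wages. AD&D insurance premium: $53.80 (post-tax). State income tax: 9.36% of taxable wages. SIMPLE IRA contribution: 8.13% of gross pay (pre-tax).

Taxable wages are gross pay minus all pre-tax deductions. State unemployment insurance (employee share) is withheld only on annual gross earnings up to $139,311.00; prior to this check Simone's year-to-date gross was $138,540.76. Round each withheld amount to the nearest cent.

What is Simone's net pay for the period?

$1,789.52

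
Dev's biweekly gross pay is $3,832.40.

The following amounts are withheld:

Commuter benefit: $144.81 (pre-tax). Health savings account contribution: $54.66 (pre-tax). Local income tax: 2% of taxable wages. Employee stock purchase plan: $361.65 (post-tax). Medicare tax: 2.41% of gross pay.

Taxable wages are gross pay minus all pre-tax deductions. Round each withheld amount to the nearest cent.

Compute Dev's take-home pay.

$3,106.26

Health savings account contribution: $54.66
Commuter benefit: $144.81
Pre-tax total = $54.66 + $144.81 = $199.47
Taxable wages = $3,832.40 − $199.47 = $3,632.93
Local income tax: $3,632.93 × 0.02 = $72.66
Medicare tax: $3,832.40 × 0.0241 = $92.36
Employee stock purchase plan: $361.65
Total deductions = $54.66 + $144.81 + $72.66 + $92.36 + $361.65 = $726.14
Net pay = $3,832.40 − $726.14 = $3,106.26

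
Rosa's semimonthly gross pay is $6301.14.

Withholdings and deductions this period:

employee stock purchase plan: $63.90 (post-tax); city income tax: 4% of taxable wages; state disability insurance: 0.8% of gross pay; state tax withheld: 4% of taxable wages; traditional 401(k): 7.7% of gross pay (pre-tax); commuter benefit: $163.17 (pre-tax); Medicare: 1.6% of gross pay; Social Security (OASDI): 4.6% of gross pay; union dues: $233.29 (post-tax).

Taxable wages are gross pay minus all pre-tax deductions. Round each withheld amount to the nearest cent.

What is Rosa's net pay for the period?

$4462.29

Commuter benefit: $163.17
Traditional 401(k): $6301.14 × 0.077 = $485.19
Pre-tax total = $163.17 + $485.19 = $648.36
Taxable wages = $6301.14 − $648.36 = $5652.78
State tax withheld: $5652.78 × 0.04 = $226.11
City income tax: $5652.78 × 0.04 = $226.11
State disability insurance: $6301.14 × 0.008 = $50.41
Medicare: $6301.14 × 0.016 = $100.82
Social Security (OASDI): $6301.14 × 0.046 = $289.85
Employee stock purchase plan: $63.90
Union dues: $233.29
Total deductions = $163.17 + $485.19 + $226.11 + $226.11 + $50.41 + $100.82 + $289.85 + $63.90 + $233.29 = $1838.85
Net pay = $6301.14 − $1838.85 = $4462.29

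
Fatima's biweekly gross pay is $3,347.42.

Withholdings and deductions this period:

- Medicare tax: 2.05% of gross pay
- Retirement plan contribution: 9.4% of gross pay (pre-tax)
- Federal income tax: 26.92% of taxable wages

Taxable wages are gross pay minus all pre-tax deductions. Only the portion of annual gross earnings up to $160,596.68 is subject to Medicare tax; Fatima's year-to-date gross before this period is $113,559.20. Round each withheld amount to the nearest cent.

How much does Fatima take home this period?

Retirement plan contribution: $3,347.42 × 0.094 = $314.66
Taxable wages = $3,347.42 − $314.66 = $3,032.76
Federal income tax: $3,032.76 × 0.2692 = $816.42
Medicare tax: cap not yet reached, full $3,347.42 is subject → $3,347.42 × 0.0205 = $68.62
Total deductions = $314.66 + $816.42 + $68.62 = $1,199.70
Net pay = $3,347.42 − $1,199.70 = $2,147.72

$2,147.72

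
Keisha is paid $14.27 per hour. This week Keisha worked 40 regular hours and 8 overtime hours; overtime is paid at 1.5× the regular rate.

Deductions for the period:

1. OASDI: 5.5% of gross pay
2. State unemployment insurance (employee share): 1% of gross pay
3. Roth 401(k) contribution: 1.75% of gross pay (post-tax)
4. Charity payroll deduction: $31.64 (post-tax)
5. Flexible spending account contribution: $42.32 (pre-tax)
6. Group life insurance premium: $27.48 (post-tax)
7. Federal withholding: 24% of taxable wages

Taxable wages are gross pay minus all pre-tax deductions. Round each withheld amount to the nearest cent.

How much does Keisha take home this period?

$411.45

Regular pay: 40 × $14.27 = $570.80
Overtime pay: 8 × $14.27 × 1.5 = $171.24
Gross pay = $570.80 + $171.24 = $742.04
Flexible spending account contribution: $42.32
Taxable wages = $742.04 − $42.32 = $699.72
Federal withholding: $699.72 × 0.24 = $167.93
State unemployment insurance (employee share): $742.04 × 0.01 = $7.42
OASDI: $742.04 × 0.055 = $40.81
Roth 401(k) contribution: $742.04 × 0.0175 = $12.99
Group life insurance premium: $27.48
Charity payroll deduction: $31.64
Total deductions = $42.32 + $167.93 + $7.42 + $40.81 + $12.99 + $27.48 + $31.64 = $330.59
Net pay = $742.04 − $330.59 = $411.45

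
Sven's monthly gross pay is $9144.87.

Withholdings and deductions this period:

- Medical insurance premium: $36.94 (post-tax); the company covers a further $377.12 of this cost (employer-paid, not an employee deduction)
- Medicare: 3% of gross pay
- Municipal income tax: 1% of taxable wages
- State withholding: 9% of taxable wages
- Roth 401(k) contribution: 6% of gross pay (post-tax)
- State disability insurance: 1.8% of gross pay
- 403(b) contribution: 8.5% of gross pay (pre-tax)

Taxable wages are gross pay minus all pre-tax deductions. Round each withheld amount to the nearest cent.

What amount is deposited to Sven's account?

403(b) contribution: $9144.87 × 0.085 = $777.31
Taxable wages = $9144.87 − $777.31 = $8367.56
Municipal income tax: $8367.56 × 0.01 = $83.68
State withholding: $8367.56 × 0.09 = $753.08
State disability insurance: $9144.87 × 0.018 = $164.61
Medicare: $9144.87 × 0.03 = $274.35
Roth 401(k) contribution: $9144.87 × 0.06 = $548.69
Medical insurance premium: $36.94
(Employer's $377.12 toward medical insurance premium is not withheld from the employee.)
Total deductions = $777.31 + $83.68 + $753.08 + $164.61 + $274.35 + $548.69 + $36.94 = $2638.66
Net pay = $9144.87 − $2638.66 = $6506.21

$6506.21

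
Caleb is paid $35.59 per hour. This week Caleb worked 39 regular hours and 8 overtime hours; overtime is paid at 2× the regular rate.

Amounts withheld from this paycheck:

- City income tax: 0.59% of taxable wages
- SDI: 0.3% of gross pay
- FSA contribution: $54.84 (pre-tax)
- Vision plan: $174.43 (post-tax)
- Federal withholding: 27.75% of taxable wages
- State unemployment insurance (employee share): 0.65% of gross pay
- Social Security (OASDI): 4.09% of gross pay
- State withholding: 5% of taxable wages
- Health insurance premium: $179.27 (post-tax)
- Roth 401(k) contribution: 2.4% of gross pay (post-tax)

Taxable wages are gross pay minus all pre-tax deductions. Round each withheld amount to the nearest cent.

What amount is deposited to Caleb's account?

$768.95

Regular pay: 39 × $35.59 = $1,388.01
Overtime pay: 8 × $35.59 × 2 = $569.44
Gross pay = $1,388.01 + $569.44 = $1,957.45
FSA contribution: $54.84
Taxable wages = $1,957.45 − $54.84 = $1,902.61
Federal withholding: $1,902.61 × 0.2775 = $527.97
City income tax: $1,902.61 × 0.0059 = $11.23
State withholding: $1,902.61 × 0.05 = $95.13
Social Security (OASDI): $1,957.45 × 0.0409 = $80.06
SDI: $1,957.45 × 0.003 = $5.87
State unemployment insurance (employee share): $1,957.45 × 0.0065 = $12.72
Vision plan: $174.43
Roth 401(k) contribution: $1,957.45 × 0.024 = $46.98
Health insurance premium: $179.27
Total deductions = $54.84 + $527.97 + $11.23 + $95.13 + $80.06 + $5.87 + $12.72 + $174.43 + $46.98 + $179.27 = $1,188.50
Net pay = $1,957.45 − $1,188.50 = $768.95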